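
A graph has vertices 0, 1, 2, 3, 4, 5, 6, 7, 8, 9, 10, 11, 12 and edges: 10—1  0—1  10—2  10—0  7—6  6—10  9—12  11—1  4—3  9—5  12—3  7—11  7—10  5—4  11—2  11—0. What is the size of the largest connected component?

7

8 is isolated — a component by itself.
Starting from 3 we can reach 3, 4, 5, 9, 12. That is one component of size 5.
Starting from 0 we can reach 0, 1, 2, 6, 7, 10, 11. That is one component of size 7.
The largest has 7 vertices.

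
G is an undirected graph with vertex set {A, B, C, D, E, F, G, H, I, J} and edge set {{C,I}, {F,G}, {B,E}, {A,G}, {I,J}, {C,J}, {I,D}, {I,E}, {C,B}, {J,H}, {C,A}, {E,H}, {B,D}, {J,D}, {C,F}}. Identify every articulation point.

C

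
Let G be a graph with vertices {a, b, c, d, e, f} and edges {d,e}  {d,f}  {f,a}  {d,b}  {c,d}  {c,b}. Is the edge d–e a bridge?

Yes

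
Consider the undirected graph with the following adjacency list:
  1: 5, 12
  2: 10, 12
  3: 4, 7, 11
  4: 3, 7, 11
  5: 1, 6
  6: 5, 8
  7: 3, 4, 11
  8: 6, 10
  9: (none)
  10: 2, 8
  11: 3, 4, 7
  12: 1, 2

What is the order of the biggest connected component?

7

9 is isolated — a component by itself.
Starting from 3 we can reach 3, 4, 7, 11. That is one component of size 4.
Starting from 1 we can reach 1, 2, 5, 6, 8, 10, 12. That is one component of size 7.
The largest has 7 vertices.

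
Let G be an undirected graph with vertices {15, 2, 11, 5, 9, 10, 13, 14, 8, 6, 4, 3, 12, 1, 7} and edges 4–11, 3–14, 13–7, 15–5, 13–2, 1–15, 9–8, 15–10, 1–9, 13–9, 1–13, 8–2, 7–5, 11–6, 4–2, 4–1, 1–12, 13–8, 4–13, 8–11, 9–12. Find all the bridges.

The edges on the cycle 4-1-13-8-11-4 are not bridges since each lies on that cycle.
But removing 3–14 disconnects 3 from 14; removing 11–6 disconnects 11 from 6; removing 10–15 disconnects 10 from 15 — these are bridges.

10-15, 11-6, 14-3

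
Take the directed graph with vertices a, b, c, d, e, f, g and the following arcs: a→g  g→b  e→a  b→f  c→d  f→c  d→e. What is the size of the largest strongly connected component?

7

{a, b, c, d, e, f, g} are all mutually reachable — one SCC of size 7.
The largest has 7 vertices.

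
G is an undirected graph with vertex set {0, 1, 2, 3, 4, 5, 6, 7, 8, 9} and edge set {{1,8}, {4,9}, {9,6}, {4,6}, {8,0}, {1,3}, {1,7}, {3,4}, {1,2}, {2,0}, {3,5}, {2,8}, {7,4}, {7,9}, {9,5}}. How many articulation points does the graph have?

1

Removing 1 increases the component count from 1 to 2, so 1 is a cut vertex.
By contrast removing 7 leaves 1 component; it is not a cut vertex. No other vertex is a cut vertex either.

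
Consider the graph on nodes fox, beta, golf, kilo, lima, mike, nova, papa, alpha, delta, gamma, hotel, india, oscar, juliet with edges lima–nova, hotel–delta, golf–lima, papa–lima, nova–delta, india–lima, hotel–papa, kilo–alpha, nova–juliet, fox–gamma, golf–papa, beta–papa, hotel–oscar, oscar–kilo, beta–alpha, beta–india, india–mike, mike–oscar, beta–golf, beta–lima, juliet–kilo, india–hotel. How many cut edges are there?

1

The edges on the cycle hotel-papa-lima-nova-delta-hotel are not bridges since each lies on that cycle.
But removing fox–gamma disconnects fox from gamma — this is a bridge.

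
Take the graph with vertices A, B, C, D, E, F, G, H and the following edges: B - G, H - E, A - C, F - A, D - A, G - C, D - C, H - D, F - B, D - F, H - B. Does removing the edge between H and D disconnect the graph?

After removing H - D, the path H-B-F-D still connects them, so the edge is not a bridge.

No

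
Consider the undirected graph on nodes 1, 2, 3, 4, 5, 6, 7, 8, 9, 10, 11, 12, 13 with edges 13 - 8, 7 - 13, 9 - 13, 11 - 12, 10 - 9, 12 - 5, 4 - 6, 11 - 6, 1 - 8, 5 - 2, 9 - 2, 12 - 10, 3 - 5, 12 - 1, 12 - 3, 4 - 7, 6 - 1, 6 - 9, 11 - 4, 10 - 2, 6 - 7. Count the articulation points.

0

Removing 2, for instance, still leaves 1 component. No single vertex removal increases the component count — the graph has no articulation points.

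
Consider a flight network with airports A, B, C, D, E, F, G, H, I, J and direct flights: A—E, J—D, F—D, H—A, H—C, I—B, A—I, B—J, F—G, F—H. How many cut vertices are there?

Removing A increases the component count from 1 to 2, so A is a cut vertex.
Removing F increases the component count from 1 to 2, so F is a cut vertex.
Removing H increases the component count from 1 to 2, so H is a cut vertex.
By contrast removing E leaves 1 component; it is not a cut vertex. No other vertex is a cut vertex either.

3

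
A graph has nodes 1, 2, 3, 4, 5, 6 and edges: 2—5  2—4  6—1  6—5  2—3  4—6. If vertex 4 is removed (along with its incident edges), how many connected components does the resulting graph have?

1

With 4 gone, the remaining components are: {1, 2, 3, 5, 6}.
That is 1 component.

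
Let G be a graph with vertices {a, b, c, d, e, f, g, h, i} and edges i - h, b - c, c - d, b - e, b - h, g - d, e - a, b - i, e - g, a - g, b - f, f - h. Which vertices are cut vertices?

b

Removing b increases the component count from 1 to 2, so b is a cut vertex.
By contrast removing d leaves 1 component; it is not a cut vertex. No other vertex is a cut vertex either.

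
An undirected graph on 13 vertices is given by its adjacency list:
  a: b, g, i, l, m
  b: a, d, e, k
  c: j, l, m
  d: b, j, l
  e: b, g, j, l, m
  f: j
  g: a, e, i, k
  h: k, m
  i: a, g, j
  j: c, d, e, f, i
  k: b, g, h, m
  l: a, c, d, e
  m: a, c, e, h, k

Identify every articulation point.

j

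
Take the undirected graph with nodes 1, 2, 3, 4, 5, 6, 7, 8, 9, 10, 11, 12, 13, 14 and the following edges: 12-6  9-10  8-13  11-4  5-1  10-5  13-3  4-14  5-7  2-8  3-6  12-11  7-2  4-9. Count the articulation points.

2

Removing 4 increases the component count from 1 to 2, so 4 is a cut vertex.
Removing 5 increases the component count from 1 to 2, so 5 is a cut vertex.
By contrast removing 1 leaves 1 component; it is not a cut vertex. No other vertex is a cut vertex either.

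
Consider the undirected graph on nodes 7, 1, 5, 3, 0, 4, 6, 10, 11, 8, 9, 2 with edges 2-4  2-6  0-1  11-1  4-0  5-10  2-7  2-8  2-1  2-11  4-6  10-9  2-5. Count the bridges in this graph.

The edges on the cycle 2-4-0-1-11-2 are not bridges since each lies on that cycle.
But removing 9-10 disconnects 9 from 10; removing 5-10 disconnects 5 from 10; removing 7-2 disconnects 7 from 2; removing 2-8 disconnects 2 from 8 — these are bridges.
In total 5 edges are bridges.

5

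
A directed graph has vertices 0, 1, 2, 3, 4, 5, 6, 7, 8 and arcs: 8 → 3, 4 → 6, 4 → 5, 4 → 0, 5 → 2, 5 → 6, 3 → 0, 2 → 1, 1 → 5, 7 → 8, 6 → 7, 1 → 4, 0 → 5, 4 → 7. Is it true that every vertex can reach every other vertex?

Yes

From 1 we can reach every vertex (0, 1, 2, 3, 4, 5, 6, 7, 8), and every vertex can reach 1 (0, 1, 2, 3, 4, 5, 6, 7, 8). So the whole graph is one strongly connected component.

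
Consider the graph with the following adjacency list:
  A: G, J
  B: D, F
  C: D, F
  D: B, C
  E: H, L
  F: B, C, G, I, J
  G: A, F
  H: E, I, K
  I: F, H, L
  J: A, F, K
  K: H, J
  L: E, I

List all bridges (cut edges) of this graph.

The edges on the cycle F-C-D-B-F are not bridges since each lies on that cycle.
Every edge lies on some cycle, so there are no bridges.

none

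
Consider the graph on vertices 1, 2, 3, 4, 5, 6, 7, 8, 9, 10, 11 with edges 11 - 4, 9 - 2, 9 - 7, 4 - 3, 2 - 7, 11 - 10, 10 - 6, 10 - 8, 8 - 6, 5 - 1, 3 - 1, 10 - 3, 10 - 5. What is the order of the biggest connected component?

Starting from 2 we can reach 2, 7, 9. That is one component of size 3.
Starting from 1 we can reach 1, 3, 4, 5, 6, 8, 10, 11. That is one component of size 8.
The largest has 8 vertices.

8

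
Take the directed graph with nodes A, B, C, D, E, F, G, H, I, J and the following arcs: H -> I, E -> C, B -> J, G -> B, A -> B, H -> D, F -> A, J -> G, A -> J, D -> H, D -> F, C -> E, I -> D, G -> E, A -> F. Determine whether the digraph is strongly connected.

There is no directed path from G to A, so the graph is not strongly connected.

No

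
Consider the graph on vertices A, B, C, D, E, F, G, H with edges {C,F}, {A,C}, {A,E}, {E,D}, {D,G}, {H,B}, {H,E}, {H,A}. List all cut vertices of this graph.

A, C, D, E, H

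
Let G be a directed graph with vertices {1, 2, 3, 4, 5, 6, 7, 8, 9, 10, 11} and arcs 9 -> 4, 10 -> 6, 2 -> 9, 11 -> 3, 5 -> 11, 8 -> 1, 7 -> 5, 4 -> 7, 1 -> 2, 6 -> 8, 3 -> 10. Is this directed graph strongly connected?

From 4 we can reach every vertex (1, 2, 3, 4, 5, 6, 7, 8, 9, 10, 11), and every vertex can reach 4 (1, 2, 3, 4, 5, 6, 7, 8, 9, 10, 11). So the whole graph is one strongly connected component.

Yes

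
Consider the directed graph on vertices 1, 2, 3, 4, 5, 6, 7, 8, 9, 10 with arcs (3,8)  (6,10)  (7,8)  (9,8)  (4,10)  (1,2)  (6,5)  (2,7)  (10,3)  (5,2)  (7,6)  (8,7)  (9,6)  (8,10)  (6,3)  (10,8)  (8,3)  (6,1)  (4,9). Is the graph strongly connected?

There is no directed path from 2 to 9, so the graph is not strongly connected.

No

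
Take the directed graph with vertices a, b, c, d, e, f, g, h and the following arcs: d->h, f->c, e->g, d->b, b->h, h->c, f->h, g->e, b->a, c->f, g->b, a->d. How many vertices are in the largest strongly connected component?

{a, b, d} are all mutually reachable — one SCC of size 3.
{c, f, h} are all mutually reachable — one SCC of size 3.
{e, g} are all mutually reachable — one SCC of size 2.
The largest has 3 vertices.

3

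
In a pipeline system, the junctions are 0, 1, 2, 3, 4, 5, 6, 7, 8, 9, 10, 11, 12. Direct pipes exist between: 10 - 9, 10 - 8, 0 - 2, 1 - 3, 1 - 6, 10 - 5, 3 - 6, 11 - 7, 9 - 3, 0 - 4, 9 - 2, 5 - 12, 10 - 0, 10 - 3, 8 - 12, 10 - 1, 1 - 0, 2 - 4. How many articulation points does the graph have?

Removing 10 increases the component count from 2 to 3, so 10 is a cut vertex.
By contrast removing 12 leaves 2 components; it is not a cut vertex. No other vertex is a cut vertex either.

1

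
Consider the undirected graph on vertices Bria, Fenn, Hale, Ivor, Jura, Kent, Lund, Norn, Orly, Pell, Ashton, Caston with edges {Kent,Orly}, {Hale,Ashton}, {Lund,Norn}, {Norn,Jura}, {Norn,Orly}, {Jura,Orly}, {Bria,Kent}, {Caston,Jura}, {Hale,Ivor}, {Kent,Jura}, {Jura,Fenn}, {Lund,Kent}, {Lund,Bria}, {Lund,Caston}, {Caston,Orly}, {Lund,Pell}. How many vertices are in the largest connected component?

Starting from Hale we can reach Hale, Ivor, Ashton. That is one component of size 3.
Starting from Bria we can reach Bria, Fenn, Jura, Kent, Lund, Norn, Orly, Pell, Caston. That is one component of size 9.
The largest has 9 vertices.

9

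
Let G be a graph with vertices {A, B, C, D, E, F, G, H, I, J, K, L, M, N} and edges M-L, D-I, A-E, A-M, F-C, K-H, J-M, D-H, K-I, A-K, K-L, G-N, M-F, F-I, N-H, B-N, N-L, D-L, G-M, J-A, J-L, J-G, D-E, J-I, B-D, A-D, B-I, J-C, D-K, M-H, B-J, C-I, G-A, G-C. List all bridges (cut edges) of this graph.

The edges on the cycle B-J-G-M-F-C-I-B are not bridges since each lies on that cycle.
Every edge lies on some cycle, so there are no bridges.

none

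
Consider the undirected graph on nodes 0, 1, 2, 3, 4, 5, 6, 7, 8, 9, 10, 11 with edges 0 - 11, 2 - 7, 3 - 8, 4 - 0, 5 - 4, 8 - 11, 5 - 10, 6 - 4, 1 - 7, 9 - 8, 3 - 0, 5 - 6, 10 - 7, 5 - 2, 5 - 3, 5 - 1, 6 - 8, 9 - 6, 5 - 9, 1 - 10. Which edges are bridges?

none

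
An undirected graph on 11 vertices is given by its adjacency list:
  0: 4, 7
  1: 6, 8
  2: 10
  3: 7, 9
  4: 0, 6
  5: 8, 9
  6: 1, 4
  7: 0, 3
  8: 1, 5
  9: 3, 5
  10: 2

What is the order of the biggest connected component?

9

Starting from 2 we can reach 2, 10. That is one component of size 2.
Starting from 0 we can reach 0, 1, 3, 4, 5, 6, 7, 8, 9. That is one component of size 9.
The largest has 9 vertices.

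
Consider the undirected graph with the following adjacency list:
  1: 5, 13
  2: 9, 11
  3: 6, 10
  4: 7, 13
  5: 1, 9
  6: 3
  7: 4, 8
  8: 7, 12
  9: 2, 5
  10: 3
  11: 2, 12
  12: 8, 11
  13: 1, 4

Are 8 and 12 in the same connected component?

Yes

From 8 we can reach 1, 2, 4, 5, 7, 8, 9, 11, 12, 13, which includes 12.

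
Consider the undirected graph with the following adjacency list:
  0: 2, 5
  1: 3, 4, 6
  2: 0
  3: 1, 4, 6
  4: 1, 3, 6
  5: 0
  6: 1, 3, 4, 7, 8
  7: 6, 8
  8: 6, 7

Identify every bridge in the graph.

0-2, 0-5

The edges on the cycle 3-4-6-3 are not bridges since each lies on that cycle.
But removing 5-0 disconnects 5 from 0; removing 2-0 disconnects 2 from 0 — these are bridges.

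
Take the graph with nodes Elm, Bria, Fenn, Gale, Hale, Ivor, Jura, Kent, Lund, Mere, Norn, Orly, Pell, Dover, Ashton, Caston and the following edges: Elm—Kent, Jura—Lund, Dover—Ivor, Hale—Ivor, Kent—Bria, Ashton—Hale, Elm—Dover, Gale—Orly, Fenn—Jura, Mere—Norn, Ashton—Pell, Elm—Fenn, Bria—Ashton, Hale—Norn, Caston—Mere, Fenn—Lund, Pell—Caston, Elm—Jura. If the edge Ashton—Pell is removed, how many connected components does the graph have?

2

Ashton and Pell are still connected via Ashton-Hale-Norn-Mere-Caston-Pell, so the component count stays at 2.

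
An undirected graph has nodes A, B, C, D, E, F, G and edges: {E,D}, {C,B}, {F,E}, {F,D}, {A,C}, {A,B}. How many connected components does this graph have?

3

G is isolated — a component by itself.
Starting from D we can reach D, E, F. That is one component of size 3.
Starting from A we can reach A, B, C. That is one component of size 3.
Total: 3 components.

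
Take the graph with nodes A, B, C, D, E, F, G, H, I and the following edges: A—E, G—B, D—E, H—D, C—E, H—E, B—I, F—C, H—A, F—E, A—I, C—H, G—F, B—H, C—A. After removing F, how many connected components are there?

With F gone, the remaining components are: {A, B, C, D, E, G, H, I}.
That is 1 component.

1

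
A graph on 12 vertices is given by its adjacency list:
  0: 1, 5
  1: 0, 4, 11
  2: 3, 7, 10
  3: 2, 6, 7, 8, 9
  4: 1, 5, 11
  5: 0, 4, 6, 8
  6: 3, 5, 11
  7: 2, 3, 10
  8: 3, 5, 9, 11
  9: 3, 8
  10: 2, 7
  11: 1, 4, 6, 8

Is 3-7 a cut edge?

After removing 3-7, the path 3-2-7 still connects them, so the edge is not a bridge.

No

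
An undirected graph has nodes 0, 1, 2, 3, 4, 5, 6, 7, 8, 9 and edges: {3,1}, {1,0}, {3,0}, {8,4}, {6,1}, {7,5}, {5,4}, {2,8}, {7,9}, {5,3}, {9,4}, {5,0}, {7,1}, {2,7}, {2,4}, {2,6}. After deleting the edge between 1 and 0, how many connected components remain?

1 and 0 are still connected via 1-3-0, so the component count stays at 1.

1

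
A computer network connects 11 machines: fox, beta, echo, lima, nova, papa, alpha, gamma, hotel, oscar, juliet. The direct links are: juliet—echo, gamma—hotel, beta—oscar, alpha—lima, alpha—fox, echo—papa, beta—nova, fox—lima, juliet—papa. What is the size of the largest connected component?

3

Starting from gamma we can reach gamma, hotel. That is one component of size 2.
Starting from beta we can reach beta, nova, oscar. That is one component of size 3.
Starting from fox we can reach fox, lima, alpha. That is one component of size 3.
Starting from echo we can reach echo, papa, juliet. That is one component of size 3.
The largest has 3 vertices.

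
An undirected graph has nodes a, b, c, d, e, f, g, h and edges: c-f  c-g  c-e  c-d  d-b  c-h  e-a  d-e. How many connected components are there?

Starting from a we can reach a, b, c, d, e, f, g, h. That is one component of size 8.
Total: 1 component.

1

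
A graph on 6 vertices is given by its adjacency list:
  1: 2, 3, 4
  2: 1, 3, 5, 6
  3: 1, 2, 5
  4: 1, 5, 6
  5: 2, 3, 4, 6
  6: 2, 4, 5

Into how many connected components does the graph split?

Starting from 1 we can reach 1, 2, 3, 4, 5, 6. That is one component of size 6.
Total: 1 component.

1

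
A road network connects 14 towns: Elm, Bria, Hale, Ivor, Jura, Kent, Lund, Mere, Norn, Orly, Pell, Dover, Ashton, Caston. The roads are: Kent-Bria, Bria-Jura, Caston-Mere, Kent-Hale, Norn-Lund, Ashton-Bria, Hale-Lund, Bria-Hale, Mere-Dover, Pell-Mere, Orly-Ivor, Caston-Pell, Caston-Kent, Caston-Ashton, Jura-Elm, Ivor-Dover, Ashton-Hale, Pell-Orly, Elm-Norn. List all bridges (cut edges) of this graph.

none

The edges on the cycle Ashton-Bria-Jura-Elm-Norn-Lund-Hale-Ashton are not bridges since each lies on that cycle.
Every edge lies on some cycle, so there are no bridges.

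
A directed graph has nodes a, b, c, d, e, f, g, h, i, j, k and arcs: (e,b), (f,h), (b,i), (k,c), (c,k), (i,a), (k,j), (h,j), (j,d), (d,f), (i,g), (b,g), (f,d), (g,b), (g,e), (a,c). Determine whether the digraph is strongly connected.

No

There is no directed path from d to k, so the graph is not strongly connected.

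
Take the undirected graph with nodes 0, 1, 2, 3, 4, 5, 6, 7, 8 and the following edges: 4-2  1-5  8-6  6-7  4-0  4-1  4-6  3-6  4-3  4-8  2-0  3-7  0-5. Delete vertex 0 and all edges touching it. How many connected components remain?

1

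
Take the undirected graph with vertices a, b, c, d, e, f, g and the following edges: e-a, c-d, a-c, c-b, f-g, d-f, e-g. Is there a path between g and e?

From g we can reach a, b, c, d, e, f, g, which includes e.

Yes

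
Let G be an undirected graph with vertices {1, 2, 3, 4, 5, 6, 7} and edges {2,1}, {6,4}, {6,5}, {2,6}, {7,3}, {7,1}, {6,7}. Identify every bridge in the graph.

3-7, 4-6, 5-6

The edges on the cycle 2-6-7-1-2 are not bridges since each lies on that cycle.
But removing 6-4 disconnects 6 from 4; removing 6-5 disconnects 6 from 5; removing 7-3 disconnects 7 from 3 — these are bridges.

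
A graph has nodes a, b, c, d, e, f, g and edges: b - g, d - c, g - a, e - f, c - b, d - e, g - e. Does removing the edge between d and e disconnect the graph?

After removing d - e, the path d-c-b-g-e still connects them, so the edge is not a bridge.

No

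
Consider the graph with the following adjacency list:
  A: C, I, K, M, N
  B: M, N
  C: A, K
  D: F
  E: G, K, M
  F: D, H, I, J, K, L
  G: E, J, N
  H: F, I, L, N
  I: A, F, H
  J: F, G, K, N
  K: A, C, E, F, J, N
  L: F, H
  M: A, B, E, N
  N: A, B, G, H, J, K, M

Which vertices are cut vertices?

Removing F increases the component count from 1 to 2, so F is a cut vertex.
By contrast removing D leaves 1 component; it is not a cut vertex. No other vertex is a cut vertex either.

F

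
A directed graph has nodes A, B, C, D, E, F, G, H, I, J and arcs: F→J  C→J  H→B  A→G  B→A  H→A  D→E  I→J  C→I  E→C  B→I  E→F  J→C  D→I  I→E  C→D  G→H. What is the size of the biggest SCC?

6

{C, D, E, F, I, J} are all mutually reachable — one SCC of size 6.
{A, B, G, H} are all mutually reachable — one SCC of size 4.
The largest has 6 vertices.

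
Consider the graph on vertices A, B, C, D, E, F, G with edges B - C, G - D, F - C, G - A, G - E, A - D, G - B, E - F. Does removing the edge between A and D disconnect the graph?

After removing A - D, the path A-G-D still connects them, so the edge is not a bridge.

No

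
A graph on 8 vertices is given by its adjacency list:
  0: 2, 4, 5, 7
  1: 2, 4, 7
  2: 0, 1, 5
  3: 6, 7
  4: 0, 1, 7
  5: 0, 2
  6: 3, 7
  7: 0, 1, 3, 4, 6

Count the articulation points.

1

Removing 7 increases the component count from 1 to 2, so 7 is a cut vertex.
By contrast removing 0 leaves 1 component; it is not a cut vertex. No other vertex is a cut vertex either.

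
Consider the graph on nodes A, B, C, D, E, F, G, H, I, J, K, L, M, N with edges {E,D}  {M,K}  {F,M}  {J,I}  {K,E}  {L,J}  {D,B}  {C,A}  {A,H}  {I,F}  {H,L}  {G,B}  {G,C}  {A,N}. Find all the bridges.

The edges on the cycle G-C-A-H-L-J-I-F-M-K-E-D-B-G are not bridges since each lies on that cycle.
But removing A–N disconnects A from N — this is a bridge.

A-N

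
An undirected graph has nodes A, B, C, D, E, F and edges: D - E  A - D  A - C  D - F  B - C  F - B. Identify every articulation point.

D

Removing D increases the component count from 1 to 2, so D is a cut vertex.
By contrast removing F leaves 1 component; it is not a cut vertex. No other vertex is a cut vertex either.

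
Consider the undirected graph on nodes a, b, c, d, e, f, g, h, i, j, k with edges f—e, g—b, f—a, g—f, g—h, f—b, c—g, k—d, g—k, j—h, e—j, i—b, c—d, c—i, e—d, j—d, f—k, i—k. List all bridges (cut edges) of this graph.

a-f

The edges on the cycle c-i-b-f-g-c are not bridges since each lies on that cycle.
But removing f—a disconnects f from a — this is a bridge.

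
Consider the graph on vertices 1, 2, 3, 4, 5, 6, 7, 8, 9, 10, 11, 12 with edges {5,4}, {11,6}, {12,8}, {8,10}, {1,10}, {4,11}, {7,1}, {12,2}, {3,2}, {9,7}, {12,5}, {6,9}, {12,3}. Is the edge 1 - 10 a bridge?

After removing 1 - 10, the path 1-7-9-6-11-4-5-12-8-10 still connects them, so the edge is not a bridge.

No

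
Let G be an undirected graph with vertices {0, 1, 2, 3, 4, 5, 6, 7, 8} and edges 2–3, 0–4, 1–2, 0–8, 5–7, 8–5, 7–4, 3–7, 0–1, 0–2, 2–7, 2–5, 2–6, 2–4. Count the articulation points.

Removing 2 increases the component count from 1 to 2, so 2 is a cut vertex.
By contrast removing 4 leaves 1 component; it is not a cut vertex. No other vertex is a cut vertex either.

1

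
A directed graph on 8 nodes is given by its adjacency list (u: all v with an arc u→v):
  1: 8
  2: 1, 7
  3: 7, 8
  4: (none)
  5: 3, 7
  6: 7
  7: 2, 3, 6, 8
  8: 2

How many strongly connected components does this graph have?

3

{1, 2, 3, 6, 7, 8} are all mutually reachable — one SCC of size 6.
{4} is an SCC by itself.
{5} is an SCC by itself.
That gives 3 strongly connected components.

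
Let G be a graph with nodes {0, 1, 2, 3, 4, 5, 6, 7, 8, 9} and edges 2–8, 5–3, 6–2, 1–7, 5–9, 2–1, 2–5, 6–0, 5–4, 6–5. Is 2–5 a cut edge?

After removing 2–5, the path 2-6-5 still connects them, so the edge is not a bridge.

No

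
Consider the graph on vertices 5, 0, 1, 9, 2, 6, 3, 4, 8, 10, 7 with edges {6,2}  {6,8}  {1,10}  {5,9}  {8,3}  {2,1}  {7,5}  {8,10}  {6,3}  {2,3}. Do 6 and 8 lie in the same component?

From 6 we can reach 1, 2, 3, 6, 8, 10, which includes 8.

Yes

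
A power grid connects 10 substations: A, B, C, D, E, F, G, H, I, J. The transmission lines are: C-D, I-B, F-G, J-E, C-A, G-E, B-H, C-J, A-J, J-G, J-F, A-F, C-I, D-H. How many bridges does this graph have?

0

The edges on the cycle C-I-B-H-D-C are not bridges since each lies on that cycle.
Every edge lies on some cycle, so there are no bridges.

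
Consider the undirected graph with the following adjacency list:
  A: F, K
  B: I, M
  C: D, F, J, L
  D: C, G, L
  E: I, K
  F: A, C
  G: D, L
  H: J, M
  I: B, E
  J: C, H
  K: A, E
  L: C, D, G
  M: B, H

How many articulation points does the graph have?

Removing C increases the component count from 1 to 2, so C is a cut vertex.
By contrast removing H leaves 1 component; it is not a cut vertex. No other vertex is a cut vertex either.

1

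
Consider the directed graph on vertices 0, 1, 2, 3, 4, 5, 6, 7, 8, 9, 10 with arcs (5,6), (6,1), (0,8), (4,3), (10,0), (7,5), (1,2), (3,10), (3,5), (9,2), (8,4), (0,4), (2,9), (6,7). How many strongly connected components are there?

4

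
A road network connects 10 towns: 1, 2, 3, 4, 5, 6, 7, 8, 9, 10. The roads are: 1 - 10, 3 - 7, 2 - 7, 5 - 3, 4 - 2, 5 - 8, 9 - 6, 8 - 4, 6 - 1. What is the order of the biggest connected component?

6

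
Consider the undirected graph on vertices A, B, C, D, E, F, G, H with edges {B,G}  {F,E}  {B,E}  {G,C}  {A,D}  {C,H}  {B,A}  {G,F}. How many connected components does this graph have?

1

Starting from A we can reach A, B, C, D, E, F, G, H. That is one component of size 8.
Total: 1 component.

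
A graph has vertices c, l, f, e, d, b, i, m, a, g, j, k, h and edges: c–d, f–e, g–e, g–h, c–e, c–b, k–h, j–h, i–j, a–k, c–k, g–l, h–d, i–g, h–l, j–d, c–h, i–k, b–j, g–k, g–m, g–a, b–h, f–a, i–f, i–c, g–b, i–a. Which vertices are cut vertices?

g

Removing g increases the component count from 1 to 2, so g is a cut vertex.
By contrast removing m leaves 1 component; it is not a cut vertex. No other vertex is a cut vertex either.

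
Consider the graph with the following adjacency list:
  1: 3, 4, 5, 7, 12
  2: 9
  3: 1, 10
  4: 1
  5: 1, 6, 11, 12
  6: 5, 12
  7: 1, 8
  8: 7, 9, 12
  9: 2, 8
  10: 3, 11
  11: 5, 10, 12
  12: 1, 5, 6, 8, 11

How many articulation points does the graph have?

Removing 1 increases the component count from 1 to 2, so 1 is a cut vertex.
Removing 8 increases the component count from 1 to 2, so 8 is a cut vertex.
Removing 9 increases the component count from 1 to 2, so 9 is a cut vertex.
By contrast removing 5 leaves 1 component; it is not a cut vertex. No other vertex is a cut vertex either.

3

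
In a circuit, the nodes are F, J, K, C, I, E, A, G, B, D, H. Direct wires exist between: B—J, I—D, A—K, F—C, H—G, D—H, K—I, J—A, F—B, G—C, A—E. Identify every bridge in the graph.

A-E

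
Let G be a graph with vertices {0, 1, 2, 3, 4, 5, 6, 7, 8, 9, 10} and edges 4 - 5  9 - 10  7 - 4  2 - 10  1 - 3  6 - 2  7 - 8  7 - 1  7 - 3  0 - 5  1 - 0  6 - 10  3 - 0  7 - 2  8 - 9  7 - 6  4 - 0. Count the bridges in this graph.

0

The edges on the cycle 7-8-9-10-2-7 are not bridges since each lies on that cycle.
Every edge lies on some cycle, so there are no bridges.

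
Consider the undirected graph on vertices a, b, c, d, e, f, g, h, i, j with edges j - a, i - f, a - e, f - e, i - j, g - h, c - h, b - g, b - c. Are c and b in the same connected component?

Yes

From c we can reach b, c, g, h, which includes b.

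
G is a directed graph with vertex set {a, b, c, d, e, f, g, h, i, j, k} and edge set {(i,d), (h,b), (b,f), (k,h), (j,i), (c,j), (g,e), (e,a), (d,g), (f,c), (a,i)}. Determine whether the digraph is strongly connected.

There is no directed path from a to c, so the graph is not strongly connected.

No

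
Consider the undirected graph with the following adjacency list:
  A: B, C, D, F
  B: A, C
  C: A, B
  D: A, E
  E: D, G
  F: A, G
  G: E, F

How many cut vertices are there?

1

Removing A increases the component count from 1 to 2, so A is a cut vertex.
By contrast removing B leaves 1 component; it is not a cut vertex. No other vertex is a cut vertex either.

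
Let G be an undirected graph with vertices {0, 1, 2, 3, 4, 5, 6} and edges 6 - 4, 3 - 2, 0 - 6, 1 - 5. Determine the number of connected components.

3

Starting from 1 we can reach 1, 5. That is one component of size 2.
Starting from 2 we can reach 2, 3. That is one component of size 2.
Starting from 0 we can reach 0, 4, 6. That is one component of size 3.
Total: 3 components.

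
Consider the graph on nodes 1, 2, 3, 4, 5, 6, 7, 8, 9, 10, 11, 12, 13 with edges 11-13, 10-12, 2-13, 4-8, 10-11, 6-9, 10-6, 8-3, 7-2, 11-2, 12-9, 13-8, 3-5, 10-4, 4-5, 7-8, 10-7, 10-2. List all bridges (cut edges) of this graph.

The edges on the cycle 10-11-13-2-10 are not bridges since each lies on that cycle.
Every edge lies on some cycle, so there are no bridges.

none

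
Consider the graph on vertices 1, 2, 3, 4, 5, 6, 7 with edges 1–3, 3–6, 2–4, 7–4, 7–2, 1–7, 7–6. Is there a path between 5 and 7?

The component containing 5 is {5}, and 7 is not in it.

No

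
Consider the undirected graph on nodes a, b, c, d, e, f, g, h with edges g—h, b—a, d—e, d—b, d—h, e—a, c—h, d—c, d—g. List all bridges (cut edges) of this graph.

none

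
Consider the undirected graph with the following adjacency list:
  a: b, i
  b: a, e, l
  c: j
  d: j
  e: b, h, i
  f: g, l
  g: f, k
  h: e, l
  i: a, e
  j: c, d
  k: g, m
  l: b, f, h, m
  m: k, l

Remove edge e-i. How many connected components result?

e and i are still connected via e-b-a-i, so the component count stays at 2.

2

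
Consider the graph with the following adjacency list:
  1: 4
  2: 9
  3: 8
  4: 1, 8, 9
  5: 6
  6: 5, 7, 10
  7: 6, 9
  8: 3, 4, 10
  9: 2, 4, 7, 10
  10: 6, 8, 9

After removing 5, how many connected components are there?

1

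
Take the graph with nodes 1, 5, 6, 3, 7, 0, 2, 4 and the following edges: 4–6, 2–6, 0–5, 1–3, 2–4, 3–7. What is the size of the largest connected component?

Starting from 0 we can reach 0, 5. That is one component of size 2.
Starting from 2 we can reach 2, 4, 6. That is one component of size 3.
Starting from 1 we can reach 1, 3, 7. That is one component of size 3.
The largest has 3 vertices.

3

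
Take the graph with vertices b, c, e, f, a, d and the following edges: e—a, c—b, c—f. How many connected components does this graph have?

3

d is isolated — a component by itself.
Starting from a we can reach a, e. That is one component of size 2.
Starting from b we can reach b, c, f. That is one component of size 3.
Total: 3 components.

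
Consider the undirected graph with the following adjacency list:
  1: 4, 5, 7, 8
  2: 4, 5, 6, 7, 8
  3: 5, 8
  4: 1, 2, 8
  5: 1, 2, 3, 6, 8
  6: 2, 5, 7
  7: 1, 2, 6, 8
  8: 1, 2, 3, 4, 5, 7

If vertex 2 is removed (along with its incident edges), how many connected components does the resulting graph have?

1

With 2 gone, the remaining components are: {1, 3, 4, 5, 6, 7, 8}.
That is 1 component.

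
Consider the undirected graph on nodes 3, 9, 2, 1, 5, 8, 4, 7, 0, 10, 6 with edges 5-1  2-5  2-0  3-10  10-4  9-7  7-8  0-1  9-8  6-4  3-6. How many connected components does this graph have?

3

Starting from 7 we can reach 7, 8, 9. That is one component of size 3.
Starting from 3 we can reach 3, 4, 6, 10. That is one component of size 4.
Starting from 0 we can reach 0, 1, 2, 5. That is one component of size 4.
Total: 3 components.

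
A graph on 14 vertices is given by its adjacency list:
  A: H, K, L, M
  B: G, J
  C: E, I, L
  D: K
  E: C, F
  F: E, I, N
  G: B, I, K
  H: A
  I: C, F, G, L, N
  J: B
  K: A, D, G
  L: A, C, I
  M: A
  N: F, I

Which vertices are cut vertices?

A, B, G, K

Removing A increases the component count from 1 to 3, so A is a cut vertex.
Removing B increases the component count from 1 to 2, so B is a cut vertex.
Removing G increases the component count from 1 to 2, so G is a cut vertex.
Likewise K is a cut vertex.
By contrast removing I leaves 1 component; it is not a cut vertex. No other vertex is a cut vertex either.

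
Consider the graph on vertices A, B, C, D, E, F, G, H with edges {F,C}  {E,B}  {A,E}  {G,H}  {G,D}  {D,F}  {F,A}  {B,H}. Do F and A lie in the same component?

From F we can reach A, B, C, D, E, F, G, H, which includes A.

Yes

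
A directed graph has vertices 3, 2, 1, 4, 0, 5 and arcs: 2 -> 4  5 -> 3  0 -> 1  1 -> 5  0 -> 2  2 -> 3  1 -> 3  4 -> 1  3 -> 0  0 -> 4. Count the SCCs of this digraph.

{0, 1, 2, 3, 4, 5} are all mutually reachable — one SCC of size 6.
That gives 1 strongly connected component.

1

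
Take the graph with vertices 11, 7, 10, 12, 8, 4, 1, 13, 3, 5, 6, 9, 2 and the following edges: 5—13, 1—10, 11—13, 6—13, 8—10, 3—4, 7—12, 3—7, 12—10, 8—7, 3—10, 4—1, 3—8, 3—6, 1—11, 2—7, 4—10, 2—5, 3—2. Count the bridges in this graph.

0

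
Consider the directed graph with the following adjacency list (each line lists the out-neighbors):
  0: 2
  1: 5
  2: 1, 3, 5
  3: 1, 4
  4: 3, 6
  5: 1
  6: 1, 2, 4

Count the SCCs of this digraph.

{2, 3, 4, 6} are all mutually reachable — one SCC of size 4.
{1, 5} are all mutually reachable — one SCC of size 2.
{0} is an SCC by itself.
That gives 3 strongly connected components.

3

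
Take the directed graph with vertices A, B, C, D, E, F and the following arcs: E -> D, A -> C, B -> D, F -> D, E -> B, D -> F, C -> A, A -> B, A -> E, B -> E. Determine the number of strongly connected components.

{B, E} are all mutually reachable — one SCC of size 2.
{D, F} are all mutually reachable — one SCC of size 2.
{A, C} are all mutually reachable — one SCC of size 2.
That gives 3 strongly connected components.

3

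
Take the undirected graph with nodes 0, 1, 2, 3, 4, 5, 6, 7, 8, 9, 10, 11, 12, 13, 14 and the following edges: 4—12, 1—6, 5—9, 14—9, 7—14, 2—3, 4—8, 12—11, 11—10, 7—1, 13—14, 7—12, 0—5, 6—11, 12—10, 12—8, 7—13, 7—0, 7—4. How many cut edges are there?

1

The edges on the cycle 7-0-5-9-14-7 are not bridges since each lies on that cycle.
But removing 2—3 disconnects 2 from 3 — this is a bridge.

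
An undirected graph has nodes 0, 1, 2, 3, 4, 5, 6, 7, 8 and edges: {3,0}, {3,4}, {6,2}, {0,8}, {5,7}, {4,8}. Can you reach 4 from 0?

From 0 we can reach 0, 3, 4, 8, which includes 4.

Yes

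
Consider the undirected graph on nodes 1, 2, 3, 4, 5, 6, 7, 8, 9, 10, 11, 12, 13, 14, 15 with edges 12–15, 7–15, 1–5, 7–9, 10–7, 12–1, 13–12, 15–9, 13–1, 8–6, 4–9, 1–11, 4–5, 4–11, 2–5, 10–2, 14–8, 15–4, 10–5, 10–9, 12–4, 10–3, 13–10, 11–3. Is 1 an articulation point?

No

Deleting 1 leaves 2 components (was 2), so 1 is not a cut vertex.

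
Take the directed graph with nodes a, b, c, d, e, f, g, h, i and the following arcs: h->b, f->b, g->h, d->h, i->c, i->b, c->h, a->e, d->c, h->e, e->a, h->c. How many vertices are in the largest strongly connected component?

{c, h} are all mutually reachable — one SCC of size 2.
{a, e} are all mutually reachable — one SCC of size 2.
{i} is an SCC by itself.
{b} is an SCC by itself.
{d} is an SCC by itself.
(and 2 more singleton SCCs)
The largest has 2 vertices.

2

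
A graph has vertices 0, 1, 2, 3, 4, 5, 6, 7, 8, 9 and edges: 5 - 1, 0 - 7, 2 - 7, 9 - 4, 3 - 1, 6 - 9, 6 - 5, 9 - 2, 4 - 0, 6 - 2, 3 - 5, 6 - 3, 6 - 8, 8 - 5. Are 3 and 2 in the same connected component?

Yes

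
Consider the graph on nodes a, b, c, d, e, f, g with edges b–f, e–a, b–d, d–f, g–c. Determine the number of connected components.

3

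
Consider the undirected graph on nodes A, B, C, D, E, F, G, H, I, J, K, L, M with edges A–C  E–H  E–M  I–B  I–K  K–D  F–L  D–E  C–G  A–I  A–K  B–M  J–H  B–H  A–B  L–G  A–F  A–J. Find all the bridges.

The edges on the cycle A-F-L-G-C-A are not bridges since each lies on that cycle.
Every edge lies on some cycle, so there are no bridges.

none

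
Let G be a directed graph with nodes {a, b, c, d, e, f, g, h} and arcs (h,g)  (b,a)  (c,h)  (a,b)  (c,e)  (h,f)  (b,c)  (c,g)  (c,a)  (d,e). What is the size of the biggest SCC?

{a, b, c} are all mutually reachable — one SCC of size 3.
{d} is an SCC by itself.
{g} is an SCC by itself.
{f} is an SCC by itself.
{h} is an SCC by itself.
(and 1 more singleton SCC)
The largest has 3 vertices.

3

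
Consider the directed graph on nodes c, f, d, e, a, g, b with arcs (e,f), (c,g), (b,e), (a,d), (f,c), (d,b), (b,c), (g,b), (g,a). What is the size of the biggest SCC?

{a, b, c, d, e, f, g} are all mutually reachable — one SCC of size 7.
The largest has 7 vertices.

7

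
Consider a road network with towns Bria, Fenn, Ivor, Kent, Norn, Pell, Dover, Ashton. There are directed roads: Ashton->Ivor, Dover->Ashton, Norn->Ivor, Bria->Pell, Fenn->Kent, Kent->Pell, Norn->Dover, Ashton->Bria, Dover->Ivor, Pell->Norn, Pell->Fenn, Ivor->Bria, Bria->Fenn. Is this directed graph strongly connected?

From Ashton we can reach every vertex (Bria, Fenn, Ivor, Kent, Norn, Pell, Dover, Ashton), and every vertex can reach Ashton (Bria, Fenn, Ivor, Kent, Norn, Pell, Dover, Ashton). So the whole graph is one strongly connected component.

Yes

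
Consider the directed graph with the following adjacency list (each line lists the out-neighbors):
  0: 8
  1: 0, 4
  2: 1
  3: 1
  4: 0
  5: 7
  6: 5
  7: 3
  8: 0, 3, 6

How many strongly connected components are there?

2

{0, 1, 3, 4, 5, 6, 7, 8} are all mutually reachable — one SCC of size 8.
{2} is an SCC by itself.
That gives 2 strongly connected components.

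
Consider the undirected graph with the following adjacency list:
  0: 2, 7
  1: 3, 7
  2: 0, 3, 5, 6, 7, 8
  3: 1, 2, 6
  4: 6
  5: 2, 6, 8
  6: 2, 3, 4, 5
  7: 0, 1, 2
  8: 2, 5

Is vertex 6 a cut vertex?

Yes

Deleting 6 raises the number of components from 1 to 2, so 6 is a cut vertex.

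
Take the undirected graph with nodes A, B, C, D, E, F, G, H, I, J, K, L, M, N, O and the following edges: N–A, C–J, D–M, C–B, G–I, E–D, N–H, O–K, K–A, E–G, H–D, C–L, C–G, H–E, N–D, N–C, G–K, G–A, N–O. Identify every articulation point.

Removing C increases the component count from 2 to 5, so C is a cut vertex.
Removing D increases the component count from 2 to 3, so D is a cut vertex.
Removing G increases the component count from 2 to 3, so G is a cut vertex.
By contrast removing L leaves 2 components; it is not a cut vertex. No other vertex is a cut vertex either.

C, D, G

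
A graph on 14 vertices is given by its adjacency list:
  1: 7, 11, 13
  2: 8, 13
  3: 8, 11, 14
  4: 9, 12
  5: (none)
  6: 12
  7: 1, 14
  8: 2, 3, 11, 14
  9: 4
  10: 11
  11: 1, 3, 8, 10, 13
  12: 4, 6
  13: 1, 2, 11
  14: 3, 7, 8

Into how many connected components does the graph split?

5 is isolated — a component by itself.
Starting from 4 we can reach 4, 6, 9, 12. That is one component of size 4.
Starting from 1 we can reach 1, 2, 3, 7, 8, 10, 11, 13, 14. That is one component of size 9.
Total: 3 components.

3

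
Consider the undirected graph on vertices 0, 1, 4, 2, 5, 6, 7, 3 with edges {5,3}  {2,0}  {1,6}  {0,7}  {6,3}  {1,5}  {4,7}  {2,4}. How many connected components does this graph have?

2

Starting from 0 we can reach 0, 2, 4, 7. That is one component of size 4.
Starting from 1 we can reach 1, 3, 5, 6. That is one component of size 4.
Total: 2 components.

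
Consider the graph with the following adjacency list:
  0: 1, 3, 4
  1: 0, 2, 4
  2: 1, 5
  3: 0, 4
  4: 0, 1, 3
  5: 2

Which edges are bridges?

1-2, 2-5

The edges on the cycle 4-0-1-4 are not bridges since each lies on that cycle.
But removing 2-5 disconnects 2 from 5; removing 2-1 disconnects 2 from 1 — these are bridges.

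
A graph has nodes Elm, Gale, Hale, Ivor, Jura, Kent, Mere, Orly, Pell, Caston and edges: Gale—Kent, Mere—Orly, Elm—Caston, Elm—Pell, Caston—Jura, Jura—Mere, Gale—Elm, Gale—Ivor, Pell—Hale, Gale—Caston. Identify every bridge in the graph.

Caston-Jura, Elm-Pell, Gale-Ivor, Gale-Kent, Hale-Pell, Jura-Mere, Mere-Orly

The edges on the cycle Gale-Elm-Caston-Gale are not bridges since each lies on that cycle.
But removing Jura—Mere disconnects Jura from Mere; removing Gale—Ivor disconnects Gale from Ivor; removing Caston—Jura disconnects Caston from Jura; removing Elm—Pell disconnects Elm from Pell — these are bridges.
In total 7 edges are bridges.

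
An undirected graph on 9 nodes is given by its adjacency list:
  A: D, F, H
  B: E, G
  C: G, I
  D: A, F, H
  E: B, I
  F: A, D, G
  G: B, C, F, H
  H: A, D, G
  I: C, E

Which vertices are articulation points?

G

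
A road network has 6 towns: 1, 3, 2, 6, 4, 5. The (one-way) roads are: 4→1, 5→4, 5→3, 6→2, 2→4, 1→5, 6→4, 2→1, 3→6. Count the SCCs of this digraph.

1

{1, 2, 3, 4, 5, 6} are all mutually reachable — one SCC of size 6.
That gives 1 strongly connected component.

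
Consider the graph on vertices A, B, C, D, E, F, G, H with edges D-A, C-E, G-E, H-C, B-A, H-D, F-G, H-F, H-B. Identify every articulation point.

H

Removing H increases the component count from 1 to 2, so H is a cut vertex.
By contrast removing G leaves 1 component; it is not a cut vertex. No other vertex is a cut vertex either.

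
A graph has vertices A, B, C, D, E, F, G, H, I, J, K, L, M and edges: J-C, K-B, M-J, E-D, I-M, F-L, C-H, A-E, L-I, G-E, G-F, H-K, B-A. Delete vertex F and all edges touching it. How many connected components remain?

1

With F gone, the remaining components are: {A, B, C, D, E, G, H, I, J, K, L, M}.
That is 1 component.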